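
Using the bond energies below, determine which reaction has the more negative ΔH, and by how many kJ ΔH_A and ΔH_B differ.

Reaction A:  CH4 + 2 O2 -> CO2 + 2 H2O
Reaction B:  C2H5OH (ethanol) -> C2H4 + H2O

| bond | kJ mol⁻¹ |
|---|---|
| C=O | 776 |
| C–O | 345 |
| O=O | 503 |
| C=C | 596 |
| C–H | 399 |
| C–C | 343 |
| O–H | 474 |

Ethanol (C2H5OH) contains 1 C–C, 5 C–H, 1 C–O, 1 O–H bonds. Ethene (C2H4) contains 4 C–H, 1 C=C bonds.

Reaction A, by 863 kJ

Reaction A:
  Bonds broken (reactants):
    C–H: 4 × 399 = 1596
    O=O: 2 × 503 = 1006
    Σ(broken) = 2602 kJ
  Bonds formed (products):
    C=O: 2 × 776 = 1552
    O–H: 4 × 474 = 1896
    Σ(formed) = 3448 kJ
  ΔH_A = 2602 − 3448 = −846 kJ
Reaction B:
  Bonds broken (reactants):
    C–C: 1 × 343 = 343
    C–H: 5 × 399 = 1995
    C–O: 1 × 345 = 345
    O–H: 1 × 474 = 474
    Σ(broken) = 3157 kJ
  Bonds formed (products):
    C–H: 4 × 399 = 1596
    C=C: 1 × 596 = 596
    O–H: 2 × 474 = 948
    Σ(formed) = 3140 kJ
  ΔH_B = 3157 − 3140 = +17 kJ
ΔH_A − ΔH_B = −863 kJ, so reaction A has the more negative ΔH; |ΔH_A − ΔH_B| = 863 kJ.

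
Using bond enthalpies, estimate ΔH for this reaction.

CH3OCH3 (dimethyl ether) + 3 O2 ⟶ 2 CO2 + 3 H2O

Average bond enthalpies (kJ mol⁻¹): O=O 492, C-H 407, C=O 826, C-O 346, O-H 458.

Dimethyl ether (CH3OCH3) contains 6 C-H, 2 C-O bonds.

Bonds broken (reactants):
  C-H: 6 × 407 = 2442
  C-O: 2 × 346 = 692
  O=O: 3 × 492 = 1476
  Σ(broken) = 4610 kJ
Bonds formed (products):
  C=O: 4 × 826 = 3304
  O-H: 6 × 458 = 2748
  Σ(formed) = 6052 kJ
ΔH = Σ(broken) − Σ(formed) = 4610 − 6052 = −1442 kJ

ΔH ≈ −1442 kJ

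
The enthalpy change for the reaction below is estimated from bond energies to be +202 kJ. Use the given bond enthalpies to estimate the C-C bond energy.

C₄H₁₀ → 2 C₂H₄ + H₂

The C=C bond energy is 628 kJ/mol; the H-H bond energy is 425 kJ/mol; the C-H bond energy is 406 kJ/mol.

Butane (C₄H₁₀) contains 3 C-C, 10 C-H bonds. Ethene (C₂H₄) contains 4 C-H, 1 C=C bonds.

Let D be the C-C bond energy.
Σ(broken) = 3×D + 10×406 = 4060 + 3D
Σ(formed) = 8×406 + 2×628 + 1×425 = 4929
ΔH = Σ(broken) − Σ(formed) = (4060 + 3D) − (4929) = −869 + 3D
Setting this equal to +202 kJ gives 3D = 1071, so D = 357 kJ/mol.

D(C-C) ≈ 357 kJ/mol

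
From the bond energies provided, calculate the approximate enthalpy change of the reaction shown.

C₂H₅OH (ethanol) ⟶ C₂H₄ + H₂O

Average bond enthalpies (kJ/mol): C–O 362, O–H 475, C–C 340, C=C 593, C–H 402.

Bonds broken (reactants):
  C–C: 1 × 340 = 340
  C–H: 5 × 402 = 2010
  C–O: 1 × 362 = 362
  O–H: 1 × 475 = 475
  Σ(broken) = 3187 kJ
Bonds formed (products):
  C–H: 4 × 402 = 1608
  C=C: 1 × 593 = 593
  O–H: 2 × 475 = 950
  Σ(formed) = 3151 kJ
ΔH = Σ(broken) − Σ(formed) = 3187 − 3151 = +36 kJ

ΔH ≈ +36 kJ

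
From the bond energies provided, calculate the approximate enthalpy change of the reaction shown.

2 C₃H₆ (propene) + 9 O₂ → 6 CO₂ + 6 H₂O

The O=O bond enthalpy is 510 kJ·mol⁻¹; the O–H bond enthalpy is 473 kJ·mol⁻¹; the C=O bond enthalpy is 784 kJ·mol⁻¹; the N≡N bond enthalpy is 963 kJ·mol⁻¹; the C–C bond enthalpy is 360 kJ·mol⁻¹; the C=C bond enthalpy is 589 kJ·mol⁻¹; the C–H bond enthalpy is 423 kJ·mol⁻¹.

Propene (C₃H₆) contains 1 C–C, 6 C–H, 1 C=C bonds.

ΔH ≈ −3520 kJ

Bonds broken (reactants):
  C–C: 2 × 360 = 720
  C–H: 12 × 423 = 5076
  C=C: 2 × 589 = 1178
  O=O: 9 × 510 = 4590
  Σ(broken) = 11564 kJ
Bonds formed (products):
  C=O: 12 × 784 = 9408
  O–H: 12 × 473 = 5676
  Σ(formed) = 15084 kJ
ΔH = Σ(broken) − Σ(formed) = 11564 − 15084 = −3520 kJ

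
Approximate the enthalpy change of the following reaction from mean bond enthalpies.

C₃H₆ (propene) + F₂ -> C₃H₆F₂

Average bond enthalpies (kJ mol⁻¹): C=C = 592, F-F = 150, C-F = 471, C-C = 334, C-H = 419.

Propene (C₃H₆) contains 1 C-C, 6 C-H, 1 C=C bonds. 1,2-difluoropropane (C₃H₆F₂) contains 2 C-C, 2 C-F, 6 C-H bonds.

Bonds broken (reactants):
  C-C: 1 × 334 = 334
  C-H: 6 × 419 = 2514
  C=C: 1 × 592 = 592
  F-F: 1 × 150 = 150
  Σ(broken) = 3590 kJ
Bonds formed (products):
  C-C: 2 × 334 = 668
  C-F: 2 × 471 = 942
  C-H: 6 × 419 = 2514
  Σ(formed) = 4124 kJ
ΔH = Σ(broken) − Σ(formed) = 3590 − 4124 = −534 kJ

ΔH ≈ −534 kJ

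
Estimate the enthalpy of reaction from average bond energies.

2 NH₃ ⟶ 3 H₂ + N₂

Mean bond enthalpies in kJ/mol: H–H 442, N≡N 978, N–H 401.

ΔH ≈ +102 kJ

Bonds broken (reactants):
  N–H: 6 × 401 = 2406
  Σ(broken) = 2406 kJ
Bonds formed (products):
  H–H: 3 × 442 = 1326
  N≡N: 1 × 978 = 978
  Σ(formed) = 2304 kJ
ΔH = Σ(broken) − Σ(formed) = 2406 − 2304 = +102 kJ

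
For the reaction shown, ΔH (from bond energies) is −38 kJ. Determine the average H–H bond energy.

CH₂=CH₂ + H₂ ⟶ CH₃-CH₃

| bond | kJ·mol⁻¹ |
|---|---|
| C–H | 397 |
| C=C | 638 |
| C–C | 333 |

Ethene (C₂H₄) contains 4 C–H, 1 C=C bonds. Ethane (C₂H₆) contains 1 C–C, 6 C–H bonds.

Let D be the H–H bond energy.
Σ(broken) = 4×397 + 1×638 + 1×D = 2226 + D
Σ(formed) = 1×333 + 6×397 = 2715
ΔH = Σ(broken) − Σ(formed) = (2226 + D) − (2715) = −489 + D
Setting this equal to −38 kJ gives D = 451 kJ/mol.

D(H–H) ≈ 451 kJ/mol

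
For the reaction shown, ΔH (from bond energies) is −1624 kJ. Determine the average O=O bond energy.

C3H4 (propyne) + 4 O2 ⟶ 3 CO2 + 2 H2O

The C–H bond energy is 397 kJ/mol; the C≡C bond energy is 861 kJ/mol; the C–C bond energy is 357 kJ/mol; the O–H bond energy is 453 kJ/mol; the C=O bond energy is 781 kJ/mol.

Let D be the O=O bond energy.
Σ(broken) = 1×861 + 1×357 + 4×397 + 4×D = 2806 + 4D
Σ(formed) = 6×781 + 4×453 = 6498
ΔH = Σ(broken) − Σ(formed) = (2806 + 4D) − (6498) = −3692 + 4D
Setting this equal to −1624 kJ gives 4D = 2068, so D = 517 kJ/mol.

D(O=O) ≈ 517 kJ/mol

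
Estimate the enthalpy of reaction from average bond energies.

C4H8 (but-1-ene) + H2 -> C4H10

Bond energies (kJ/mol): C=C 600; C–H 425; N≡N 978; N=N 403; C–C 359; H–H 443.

ΔH ≈ −166 kJ

Bonds broken (reactants):
  C–C: 2 × 359 = 718
  C–H: 8 × 425 = 3400
  C=C: 1 × 600 = 600
  H–H: 1 × 443 = 443
  Σ(broken) = 5161 kJ
Bonds formed (products):
  C–C: 3 × 359 = 1077
  C–H: 10 × 425 = 4250
  Σ(formed) = 5327 kJ
ΔH = Σ(broken) − Σ(formed) = 5161 − 5327 = −166 kJ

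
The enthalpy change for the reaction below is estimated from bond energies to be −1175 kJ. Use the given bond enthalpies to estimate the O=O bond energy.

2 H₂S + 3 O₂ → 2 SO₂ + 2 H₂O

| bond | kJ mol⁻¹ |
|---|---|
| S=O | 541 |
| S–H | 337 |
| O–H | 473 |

D(O=O) ≈ 511 kJ/mol

Let D be the O=O bond energy.
Σ(broken) = 3×D + 4×337 = 1348 + 3D
Σ(formed) = 4×473 + 4×541 = 4056
ΔH = Σ(broken) − Σ(formed) = (1348 + 3D) − (4056) = −2708 + 3D
Setting this equal to −1175 kJ gives 3D = 1533, so D = 511 kJ/mol.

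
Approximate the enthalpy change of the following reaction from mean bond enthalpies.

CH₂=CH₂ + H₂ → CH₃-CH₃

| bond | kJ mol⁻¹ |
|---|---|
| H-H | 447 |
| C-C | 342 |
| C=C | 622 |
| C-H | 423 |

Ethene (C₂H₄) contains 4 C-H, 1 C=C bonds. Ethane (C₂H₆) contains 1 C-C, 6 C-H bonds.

Bonds broken (reactants):
  C-H: 4 × 423 = 1692
  C=C: 1 × 622 = 622
  H-H: 1 × 447 = 447
  Σ(broken) = 2761 kJ
Bonds formed (products):
  C-C: 1 × 342 = 342
  C-H: 6 × 423 = 2538
  Σ(formed) = 2880 kJ
ΔH = Σ(broken) − Σ(formed) = 2761 − 2880 = −119 kJ

ΔH ≈ −119 kJ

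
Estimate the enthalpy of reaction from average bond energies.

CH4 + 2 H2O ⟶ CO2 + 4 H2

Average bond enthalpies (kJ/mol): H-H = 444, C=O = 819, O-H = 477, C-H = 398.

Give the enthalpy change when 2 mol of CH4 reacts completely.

Bonds broken (reactants):
  C-H: 4 × 398 = 1592
  O-H: 4 × 477 = 1908
  Σ(broken) = 3500 kJ
Bonds formed (products):
  C=O: 2 × 819 = 1638
  H-H: 4 × 444 = 1776
  Σ(formed) = 3414 kJ
ΔH = Σ(broken) − Σ(formed) = 3500 − 3414 = +86 kJ
For 2× the reaction as written: 2 × (+86) = +172 kJ

ΔH = +172 kJ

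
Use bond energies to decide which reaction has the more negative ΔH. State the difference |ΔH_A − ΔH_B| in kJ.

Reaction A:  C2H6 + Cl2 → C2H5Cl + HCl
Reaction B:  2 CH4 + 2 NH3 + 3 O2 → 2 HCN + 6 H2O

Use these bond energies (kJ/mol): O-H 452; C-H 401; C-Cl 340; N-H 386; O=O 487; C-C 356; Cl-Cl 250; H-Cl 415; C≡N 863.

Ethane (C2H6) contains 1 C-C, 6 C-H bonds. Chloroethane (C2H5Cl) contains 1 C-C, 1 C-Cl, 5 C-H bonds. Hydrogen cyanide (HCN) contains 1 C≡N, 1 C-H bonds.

Reaction B, by 863 kJ

Reaction A:
  Bonds broken (reactants):
    C-C: 1 × 356 = 356
    C-H: 6 × 401 = 2406
    Cl-Cl: 1 × 250 = 250
    Σ(broken) = 3012 kJ
  Bonds formed (products):
    C-C: 1 × 356 = 356
    C-Cl: 1 × 340 = 340
    C-H: 5 × 401 = 2005
    H-Cl: 1 × 415 = 415
    Σ(formed) = 3116 kJ
  ΔH_A = 3012 − 3116 = −104 kJ
Reaction B:
  Bonds broken (reactants):
    C-H: 8 × 401 = 3208
    N-H: 6 × 386 = 2316
    O=O: 3 × 487 = 1461
    Σ(broken) = 6985 kJ
  Bonds formed (products):
    C≡N: 2 × 863 = 1726
    C-H: 2 × 401 = 802
    O-H: 12 × 452 = 5424
    Σ(formed) = 7952 kJ
  ΔH_B = 6985 − 7952 = −967 kJ
ΔH_A − ΔH_B = +863 kJ, so reaction B has the more negative ΔH; |ΔH_A − ΔH_B| = 863 kJ.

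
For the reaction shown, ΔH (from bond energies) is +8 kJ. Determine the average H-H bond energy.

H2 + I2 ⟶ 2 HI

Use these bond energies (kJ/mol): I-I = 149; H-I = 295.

Let D be the H-H bond energy.
Σ(broken) = 1×D + 1×149 = 149 + D
Σ(formed) = 2×295 = 590
ΔH = Σ(broken) − Σ(formed) = (149 + D) − (590) = −441 + D
Setting this equal to +8 kJ gives D = 449 kJ/mol.

D(H-H) ≈ 449 kJ/mol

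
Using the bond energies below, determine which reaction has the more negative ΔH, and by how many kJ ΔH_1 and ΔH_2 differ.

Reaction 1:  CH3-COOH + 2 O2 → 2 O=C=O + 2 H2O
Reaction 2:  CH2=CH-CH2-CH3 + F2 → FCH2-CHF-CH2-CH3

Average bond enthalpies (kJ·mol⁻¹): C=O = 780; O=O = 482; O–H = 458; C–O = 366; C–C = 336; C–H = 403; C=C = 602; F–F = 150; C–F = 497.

Reaction 1:
  Bonds broken (reactants):
    C–C: 1 × 336 = 336
    C–H: 3 × 403 = 1209
    C–O: 1 × 366 = 366
    C=O: 1 × 780 = 780
    O–H: 1 × 458 = 458
    O=O: 2 × 482 = 964
    Σ(broken) = 4113 kJ
  Bonds formed (products):
    C=O: 4 × 780 = 3120
    O–H: 4 × 458 = 1832
    Σ(formed) = 4952 kJ
  ΔH_1 = 4113 − 4952 = −839 kJ
Reaction 2:
  Bonds broken (reactants):
    C–C: 2 × 336 = 672
    C–H: 8 × 403 = 3224
    C=C: 1 × 602 = 602
    F–F: 1 × 150 = 150
    Σ(broken) = 4648 kJ
  Bonds formed (products):
    C–C: 3 × 336 = 1008
    C–F: 2 × 497 = 994
    C–H: 8 × 403 = 3224
    Σ(formed) = 5226 kJ
  ΔH_2 = 4648 − 5226 = −578 kJ
ΔH_1 − ΔH_2 = −261 kJ, so reaction 1 has the more negative ΔH; |ΔH_1 − ΔH_2| = 261 kJ.

Reaction 1, by 261 kJ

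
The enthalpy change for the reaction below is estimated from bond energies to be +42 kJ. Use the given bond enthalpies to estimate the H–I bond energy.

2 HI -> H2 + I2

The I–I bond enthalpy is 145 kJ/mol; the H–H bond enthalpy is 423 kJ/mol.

D(H–I) ≈ 305 kJ/mol

Let D be the H–I bond energy.
Σ(broken) = 2×D = 2D
Σ(formed) = 1×423 + 1×145 = 568
ΔH = Σ(broken) − Σ(formed) = (2D) − (568) = −568 + 2D
Setting this equal to +42 kJ gives 2D = 610, so D = 305 kJ/mol.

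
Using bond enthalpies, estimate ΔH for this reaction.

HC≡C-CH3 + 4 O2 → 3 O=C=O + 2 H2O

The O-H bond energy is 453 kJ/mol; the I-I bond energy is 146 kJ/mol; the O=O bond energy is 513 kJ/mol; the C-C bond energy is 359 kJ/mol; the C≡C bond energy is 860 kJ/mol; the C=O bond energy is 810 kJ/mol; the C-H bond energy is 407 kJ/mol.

ΔH ≈ −1773 kJ

Bonds broken (reactants):
  C≡C: 1 × 860 = 860
  C-C: 1 × 359 = 359
  C-H: 4 × 407 = 1628
  O=O: 4 × 513 = 2052
  Σ(broken) = 4899 kJ
Bonds formed (products):
  C=O: 6 × 810 = 4860
  O-H: 4 × 453 = 1812
  Σ(formed) = 6672 kJ
ΔH = Σ(broken) − Σ(formed) = 4899 − 6672 = −1773 kJ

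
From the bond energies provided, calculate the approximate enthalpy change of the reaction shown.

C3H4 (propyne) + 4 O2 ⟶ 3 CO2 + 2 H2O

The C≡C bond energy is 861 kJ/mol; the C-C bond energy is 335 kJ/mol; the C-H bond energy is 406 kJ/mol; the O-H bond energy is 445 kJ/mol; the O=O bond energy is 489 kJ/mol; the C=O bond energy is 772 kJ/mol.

Bonds broken (reactants):
  C≡C: 1 × 861 = 861
  C-C: 1 × 335 = 335
  C-H: 4 × 406 = 1624
  O=O: 4 × 489 = 1956
  Σ(broken) = 4776 kJ
Bonds formed (products):
  C=O: 6 × 772 = 4632
  O-H: 4 × 445 = 1780
  Σ(formed) = 6412 kJ
ΔH = Σ(broken) − Σ(formed) = 4776 − 6412 = −1636 kJ

ΔH ≈ −1636 kJ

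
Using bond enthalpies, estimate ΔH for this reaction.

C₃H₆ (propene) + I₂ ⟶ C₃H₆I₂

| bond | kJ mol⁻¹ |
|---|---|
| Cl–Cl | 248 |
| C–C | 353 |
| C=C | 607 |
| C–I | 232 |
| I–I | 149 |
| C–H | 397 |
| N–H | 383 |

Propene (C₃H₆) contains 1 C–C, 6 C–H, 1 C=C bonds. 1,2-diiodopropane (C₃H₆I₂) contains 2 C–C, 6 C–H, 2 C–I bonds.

Bonds broken (reactants):
  C–C: 1 × 353 = 353
  C–H: 6 × 397 = 2382
  C=C: 1 × 607 = 607
  I–I: 1 × 149 = 149
  Σ(broken) = 3491 kJ
Bonds formed (products):
  C–C: 2 × 353 = 706
  C–H: 6 × 397 = 2382
  C–I: 2 × 232 = 464
  Σ(formed) = 3552 kJ
ΔH = Σ(broken) − Σ(formed) = 3491 − 3552 = −61 kJ

ΔH ≈ −61 kJ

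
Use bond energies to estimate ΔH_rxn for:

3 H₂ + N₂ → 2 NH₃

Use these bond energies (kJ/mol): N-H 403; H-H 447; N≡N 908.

ΔH ≈ −169 kJ

Bonds broken (reactants):
  H-H: 3 × 447 = 1341
  N≡N: 1 × 908 = 908
  Σ(broken) = 2249 kJ
Bonds formed (products):
  N-H: 6 × 403 = 2418
  Σ(formed) = 2418 kJ
ΔH = Σ(broken) − Σ(formed) = 2249 − 2418 = −169 kJ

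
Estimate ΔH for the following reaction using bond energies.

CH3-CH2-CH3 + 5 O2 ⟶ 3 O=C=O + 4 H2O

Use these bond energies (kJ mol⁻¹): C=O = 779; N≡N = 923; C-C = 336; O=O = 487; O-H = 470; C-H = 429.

Bonds broken (reactants):
  C-C: 2 × 336 = 672
  C-H: 8 × 429 = 3432
  O=O: 5 × 487 = 2435
  Σ(broken) = 6539 kJ
Bonds formed (products):
  C=O: 6 × 779 = 4674
  O-H: 8 × 470 = 3760
  Σ(formed) = 8434 kJ
ΔH = Σ(broken) − Σ(formed) = 6539 − 8434 = −1895 kJ

ΔH ≈ −1895 kJ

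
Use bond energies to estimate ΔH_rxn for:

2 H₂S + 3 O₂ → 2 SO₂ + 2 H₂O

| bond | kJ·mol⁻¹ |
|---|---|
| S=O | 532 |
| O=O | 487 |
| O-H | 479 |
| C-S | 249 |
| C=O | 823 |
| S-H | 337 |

Bonds broken (reactants):
  O=O: 3 × 487 = 1461
  S-H: 4 × 337 = 1348
  Σ(broken) = 2809 kJ
Bonds formed (products):
  O-H: 4 × 479 = 1916
  S=O: 4 × 532 = 2128
  Σ(formed) = 4044 kJ
ΔH = Σ(broken) − Σ(formed) = 2809 − 4044 = −1235 kJ

ΔH ≈ −1235 kJ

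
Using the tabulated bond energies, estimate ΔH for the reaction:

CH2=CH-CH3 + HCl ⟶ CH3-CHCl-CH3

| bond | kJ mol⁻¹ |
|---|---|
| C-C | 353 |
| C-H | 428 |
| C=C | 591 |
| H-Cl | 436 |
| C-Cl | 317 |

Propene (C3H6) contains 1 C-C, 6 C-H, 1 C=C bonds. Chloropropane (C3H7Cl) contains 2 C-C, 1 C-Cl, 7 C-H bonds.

Bonds broken (reactants):
  C-C: 1 × 353 = 353
  C-H: 6 × 428 = 2568
  C=C: 1 × 591 = 591
  H-Cl: 1 × 436 = 436
  Σ(broken) = 3948 kJ
Bonds formed (products):
  C-C: 2 × 353 = 706
  C-Cl: 1 × 317 = 317
  C-H: 7 × 428 = 2996
  Σ(formed) = 4019 kJ
ΔH = Σ(broken) − Σ(formed) = 3948 − 4019 = −71 kJ

ΔH ≈ −71 kJ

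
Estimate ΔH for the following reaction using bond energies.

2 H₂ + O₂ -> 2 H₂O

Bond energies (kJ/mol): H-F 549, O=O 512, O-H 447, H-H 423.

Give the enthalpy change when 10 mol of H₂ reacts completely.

Bonds broken (reactants):
  H-H: 2 × 423 = 846
  O=O: 1 × 512 = 512
  Σ(broken) = 1358 kJ
Bonds formed (products):
  O-H: 4 × 447 = 1788
  Σ(formed) = 1788 kJ
ΔH = Σ(broken) − Σ(formed) = 1358 − 1788 = −430 kJ
For 5× the reaction as written: 5 × (−430) = −2150 kJ

ΔH = −2150 kJ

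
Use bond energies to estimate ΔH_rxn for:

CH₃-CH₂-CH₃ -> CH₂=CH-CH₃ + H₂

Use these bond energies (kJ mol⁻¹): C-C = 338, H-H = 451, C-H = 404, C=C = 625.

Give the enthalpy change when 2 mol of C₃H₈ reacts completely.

Bonds broken (reactants):
  C-C: 2 × 338 = 676
  C-H: 8 × 404 = 3232
  Σ(broken) = 3908 kJ
Bonds formed (products):
  C-C: 1 × 338 = 338
  C-H: 6 × 404 = 2424
  C=C: 1 × 625 = 625
  H-H: 1 × 451 = 451
  Σ(formed) = 3838 kJ
ΔH = Σ(broken) − Σ(formed) = 3908 − 3838 = +70 kJ
For 2× the reaction as written: 2 × (+70) = +140 kJ

ΔH = +140 kJ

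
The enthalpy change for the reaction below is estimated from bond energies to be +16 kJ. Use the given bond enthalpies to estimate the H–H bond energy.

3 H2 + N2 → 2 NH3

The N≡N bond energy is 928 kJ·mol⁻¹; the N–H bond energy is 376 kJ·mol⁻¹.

Let D be the H–H bond energy.
Σ(broken) = 3×D + 1×928 = 928 + 3D
Σ(formed) = 6×376 = 2256
ΔH = Σ(broken) − Σ(formed) = (928 + 3D) − (2256) = −1328 + 3D
Setting this equal to +16 kJ gives 3D = 1344, so D = 448 kJ/mol.

D(H–H) ≈ 448 kJ/mol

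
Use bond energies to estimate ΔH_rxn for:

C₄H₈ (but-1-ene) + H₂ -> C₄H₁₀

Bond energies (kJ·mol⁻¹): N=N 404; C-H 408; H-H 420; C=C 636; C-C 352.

Bonds broken (reactants):
  C-C: 2 × 352 = 704
  C-H: 8 × 408 = 3264
  C=C: 1 × 636 = 636
  H-H: 1 × 420 = 420
  Σ(broken) = 5024 kJ
Bonds formed (products):
  C-C: 3 × 352 = 1056
  C-H: 10 × 408 = 4080
  Σ(formed) = 5136 kJ
ΔH = Σ(broken) − Σ(formed) = 5024 − 5136 = −112 kJ

ΔH ≈ −112 kJ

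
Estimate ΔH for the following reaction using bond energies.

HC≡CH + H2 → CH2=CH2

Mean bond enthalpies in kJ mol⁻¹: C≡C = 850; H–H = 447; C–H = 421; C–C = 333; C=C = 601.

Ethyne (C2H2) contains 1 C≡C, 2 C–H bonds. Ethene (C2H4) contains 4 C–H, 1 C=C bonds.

Bonds broken (reactants):
  C≡C: 1 × 850 = 850
  C–H: 2 × 421 = 842
  H–H: 1 × 447 = 447
  Σ(broken) = 2139 kJ
Bonds formed (products):
  C–H: 4 × 421 = 1684
  C=C: 1 × 601 = 601
  Σ(formed) = 2285 kJ
ΔH = Σ(broken) − Σ(formed) = 2139 − 2285 = −146 kJ

ΔH ≈ −146 kJ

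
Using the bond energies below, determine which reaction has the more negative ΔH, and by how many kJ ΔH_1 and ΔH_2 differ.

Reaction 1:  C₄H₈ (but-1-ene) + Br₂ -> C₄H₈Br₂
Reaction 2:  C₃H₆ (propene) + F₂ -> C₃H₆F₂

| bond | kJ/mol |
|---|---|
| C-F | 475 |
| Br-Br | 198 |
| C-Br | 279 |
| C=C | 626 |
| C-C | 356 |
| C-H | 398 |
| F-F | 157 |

Reaction 2, by 433 kJ

Reaction 1:
  Bonds broken (reactants):
    Br-Br: 1 × 198 = 198
    C-C: 2 × 356 = 712
    C-H: 8 × 398 = 3184
    C=C: 1 × 626 = 626
    Σ(broken) = 4720 kJ
  Bonds formed (products):
    C-Br: 2 × 279 = 558
    C-C: 3 × 356 = 1068
    C-H: 8 × 398 = 3184
    Σ(formed) = 4810 kJ
  ΔH_1 = 4720 − 4810 = −90 kJ
Reaction 2:
  Bonds broken (reactants):
    C-C: 1 × 356 = 356
    C-H: 6 × 398 = 2388
    C=C: 1 × 626 = 626
    F-F: 1 × 157 = 157
    Σ(broken) = 3527 kJ
  Bonds formed (products):
    C-C: 2 × 356 = 712
    C-F: 2 × 475 = 950
    C-H: 6 × 398 = 2388
    Σ(formed) = 4050 kJ
  ΔH_2 = 3527 − 4050 = −523 kJ
ΔH_1 − ΔH_2 = +433 kJ, so reaction 2 has the more negative ΔH; |ΔH_1 − ΔH_2| = 433 kJ.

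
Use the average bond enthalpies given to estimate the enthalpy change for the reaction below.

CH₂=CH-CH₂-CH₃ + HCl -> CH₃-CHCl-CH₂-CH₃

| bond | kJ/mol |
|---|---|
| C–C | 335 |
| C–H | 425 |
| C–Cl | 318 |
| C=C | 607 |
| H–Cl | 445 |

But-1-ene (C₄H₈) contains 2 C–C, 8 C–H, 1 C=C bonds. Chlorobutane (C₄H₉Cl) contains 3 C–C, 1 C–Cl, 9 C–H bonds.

Bonds broken (reactants):
  C–C: 2 × 335 = 670
  C–H: 8 × 425 = 3400
  C=C: 1 × 607 = 607
  H–Cl: 1 × 445 = 445
  Σ(broken) = 5122 kJ
Bonds formed (products):
  C–C: 3 × 335 = 1005
  C–Cl: 1 × 318 = 318
  C–H: 9 × 425 = 3825
  Σ(formed) = 5148 kJ
ΔH = Σ(broken) − Σ(formed) = 5122 − 5148 = −26 kJ

ΔH ≈ −26 kJ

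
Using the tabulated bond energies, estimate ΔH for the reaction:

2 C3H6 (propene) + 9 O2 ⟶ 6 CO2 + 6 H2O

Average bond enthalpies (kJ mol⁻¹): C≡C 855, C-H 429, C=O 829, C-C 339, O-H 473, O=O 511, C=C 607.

ΔH ≈ −3985 kJ

Bonds broken (reactants):
  C-C: 2 × 339 = 678
  C-H: 12 × 429 = 5148
  C=C: 2 × 607 = 1214
  O=O: 9 × 511 = 4599
  Σ(broken) = 11639 kJ
Bonds formed (products):
  C=O: 12 × 829 = 9948
  O-H: 12 × 473 = 5676
  Σ(formed) = 15624 kJ
ΔH = Σ(broken) − Σ(formed) = 11639 − 15624 = −3985 kJ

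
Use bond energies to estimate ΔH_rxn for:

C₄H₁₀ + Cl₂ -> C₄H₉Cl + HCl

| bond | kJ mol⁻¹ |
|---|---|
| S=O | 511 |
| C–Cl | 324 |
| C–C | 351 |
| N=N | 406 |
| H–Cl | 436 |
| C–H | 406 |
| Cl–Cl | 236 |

Bonds broken (reactants):
  C–C: 3 × 351 = 1053
  C–H: 10 × 406 = 4060
  Cl–Cl: 1 × 236 = 236
  Σ(broken) = 5349 kJ
Bonds formed (products):
  C–C: 3 × 351 = 1053
  C–Cl: 1 × 324 = 324
  C–H: 9 × 406 = 3654
  H–Cl: 1 × 436 = 436
  Σ(formed) = 5467 kJ
ΔH = Σ(broken) − Σ(formed) = 5349 − 5467 = −118 kJ

ΔH ≈ −118 kJ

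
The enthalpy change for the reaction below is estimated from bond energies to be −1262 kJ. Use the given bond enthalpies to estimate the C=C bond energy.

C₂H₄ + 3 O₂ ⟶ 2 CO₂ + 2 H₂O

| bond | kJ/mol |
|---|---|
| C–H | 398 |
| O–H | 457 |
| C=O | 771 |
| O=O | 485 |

D(C=C) ≈ 603 kJ/mol

Let D be the C=C bond energy.
Σ(broken) = 4×398 + 1×D + 3×485 = 3047 + D
Σ(formed) = 4×771 + 4×457 = 4912
ΔH = Σ(broken) − Σ(formed) = (3047 + D) − (4912) = −1865 + D
Setting this equal to −1262 kJ gives D = 603 kJ/mol.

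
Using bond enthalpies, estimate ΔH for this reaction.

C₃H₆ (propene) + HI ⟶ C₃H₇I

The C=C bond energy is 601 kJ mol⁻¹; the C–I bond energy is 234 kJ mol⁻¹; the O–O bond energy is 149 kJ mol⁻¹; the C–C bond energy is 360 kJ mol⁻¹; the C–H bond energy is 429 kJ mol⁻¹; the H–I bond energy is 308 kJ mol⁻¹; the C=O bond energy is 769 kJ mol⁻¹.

Bonds broken (reactants):
  C–C: 1 × 360 = 360
  C–H: 6 × 429 = 2574
  C=C: 1 × 601 = 601
  H–I: 1 × 308 = 308
  Σ(broken) = 3843 kJ
Bonds formed (products):
  C–C: 2 × 360 = 720
  C–H: 7 × 429 = 3003
  C–I: 1 × 234 = 234
  Σ(formed) = 3957 kJ
ΔH = Σ(broken) − Σ(formed) = 3843 − 3957 = −114 kJ

ΔH ≈ −114 kJ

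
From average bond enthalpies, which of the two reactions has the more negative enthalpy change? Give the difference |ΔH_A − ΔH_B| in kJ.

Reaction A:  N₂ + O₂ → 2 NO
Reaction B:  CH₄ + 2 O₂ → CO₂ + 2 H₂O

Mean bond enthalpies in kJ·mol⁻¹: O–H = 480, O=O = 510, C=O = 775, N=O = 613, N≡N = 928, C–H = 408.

Reaction A:
  Bonds broken (reactants):
    N≡N: 1 × 928 = 928
    O=O: 1 × 510 = 510
    Σ(broken) = 1438 kJ
  Bonds formed (products):
    N=O: 2 × 613 = 1226
    Σ(formed) = 1226 kJ
  ΔH_A = 1438 − 1226 = +212 kJ
Reaction B:
  Bonds broken (reactants):
    C–H: 4 × 408 = 1632
    O=O: 2 × 510 = 1020
    Σ(broken) = 2652 kJ
  Bonds formed (products):
    C=O: 2 × 775 = 1550
    O–H: 4 × 480 = 1920
    Σ(formed) = 3470 kJ
  ΔH_B = 2652 − 3470 = −818 kJ
ΔH_A − ΔH_B = +1030 kJ, so reaction B has the more negative ΔH; |ΔH_A − ΔH_B| = 1030 kJ.

Reaction B, by 1030 kJ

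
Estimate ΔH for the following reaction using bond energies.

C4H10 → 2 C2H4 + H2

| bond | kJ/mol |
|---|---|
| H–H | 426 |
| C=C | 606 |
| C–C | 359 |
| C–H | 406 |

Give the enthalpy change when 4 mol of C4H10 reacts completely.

ΔH = +1004 kJ

Bonds broken (reactants):
  C–C: 3 × 359 = 1077
  C–H: 10 × 406 = 4060
  Σ(broken) = 5137 kJ
Bonds formed (products):
  C–H: 8 × 406 = 3248
  C=C: 2 × 606 = 1212
  H–H: 1 × 426 = 426
  Σ(formed) = 4886 kJ
ΔH = Σ(broken) − Σ(formed) = 5137 − 4886 = +251 kJ
For 4× the reaction as written: 4 × (+251) = +1004 kJ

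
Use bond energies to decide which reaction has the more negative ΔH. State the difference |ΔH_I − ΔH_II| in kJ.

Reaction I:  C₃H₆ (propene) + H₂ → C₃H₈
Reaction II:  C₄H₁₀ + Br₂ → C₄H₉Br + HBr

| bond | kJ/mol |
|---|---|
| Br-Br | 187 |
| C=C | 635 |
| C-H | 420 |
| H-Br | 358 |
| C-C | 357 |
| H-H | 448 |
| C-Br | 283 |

Reaction I, by 80 kJ

Reaction I:
  Bonds broken (reactants):
    C-C: 1 × 357 = 357
    C-H: 6 × 420 = 2520
    C=C: 1 × 635 = 635
    H-H: 1 × 448 = 448
    Σ(broken) = 3960 kJ
  Bonds formed (products):
    C-C: 2 × 357 = 714
    C-H: 8 × 420 = 3360
    Σ(formed) = 4074 kJ
  ΔH_I = 3960 − 4074 = −114 kJ
Reaction II:
  Bonds broken (reactants):
    Br-Br: 1 × 187 = 187
    C-C: 3 × 357 = 1071
    C-H: 10 × 420 = 4200
    Σ(broken) = 5458 kJ
  Bonds formed (products):
    C-Br: 1 × 283 = 283
    C-C: 3 × 357 = 1071
    C-H: 9 × 420 = 3780
    H-Br: 1 × 358 = 358
    Σ(formed) = 5492 kJ
  ΔH_II = 5458 − 5492 = −34 kJ
ΔH_I − ΔH_II = −80 kJ, so reaction I has the more negative ΔH; |ΔH_I − ΔH_II| = 80 kJ.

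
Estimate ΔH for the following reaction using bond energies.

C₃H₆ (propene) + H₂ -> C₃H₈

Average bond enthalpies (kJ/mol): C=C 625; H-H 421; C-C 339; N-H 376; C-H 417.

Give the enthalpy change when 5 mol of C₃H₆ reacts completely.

ΔH = −635 kJ

Bonds broken (reactants):
  C-C: 1 × 339 = 339
  C-H: 6 × 417 = 2502
  C=C: 1 × 625 = 625
  H-H: 1 × 421 = 421
  Σ(broken) = 3887 kJ
Bonds formed (products):
  C-C: 2 × 339 = 678
  C-H: 8 × 417 = 3336
  Σ(formed) = 4014 kJ
ΔH = Σ(broken) − Σ(formed) = 3887 − 4014 = −127 kJ
For 5× the reaction as written: 5 × (−127) = −635 kJ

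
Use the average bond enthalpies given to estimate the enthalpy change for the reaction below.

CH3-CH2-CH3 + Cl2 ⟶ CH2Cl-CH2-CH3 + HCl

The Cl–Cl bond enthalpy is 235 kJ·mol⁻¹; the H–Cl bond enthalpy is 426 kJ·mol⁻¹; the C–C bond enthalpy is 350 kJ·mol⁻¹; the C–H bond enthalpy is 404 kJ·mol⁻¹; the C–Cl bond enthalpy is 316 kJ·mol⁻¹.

Bonds broken (reactants):
  C–C: 2 × 350 = 700
  C–H: 8 × 404 = 3232
  Cl–Cl: 1 × 235 = 235
  Σ(broken) = 4167 kJ
Bonds formed (products):
  C–C: 2 × 350 = 700
  C–Cl: 1 × 316 = 316
  C–H: 7 × 404 = 2828
  H–Cl: 1 × 426 = 426
  Σ(formed) = 4270 kJ
ΔH = Σ(broken) − Σ(formed) = 4167 − 4270 = −103 kJ

ΔH ≈ −103 kJ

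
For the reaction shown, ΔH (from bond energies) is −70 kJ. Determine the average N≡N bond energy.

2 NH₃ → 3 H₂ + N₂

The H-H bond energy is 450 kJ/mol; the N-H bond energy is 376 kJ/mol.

D(N≡N) ≈ 976 kJ/mol

Let D be the N≡N bond energy.
Σ(broken) = 6×376 = 2256
Σ(formed) = 3×450 + 1×D = 1350 + D
ΔH = Σ(broken) − Σ(formed) = (2256) − (1350 + D) = +906 − D
Setting this equal to −70 kJ gives D = 976 kJ/mol.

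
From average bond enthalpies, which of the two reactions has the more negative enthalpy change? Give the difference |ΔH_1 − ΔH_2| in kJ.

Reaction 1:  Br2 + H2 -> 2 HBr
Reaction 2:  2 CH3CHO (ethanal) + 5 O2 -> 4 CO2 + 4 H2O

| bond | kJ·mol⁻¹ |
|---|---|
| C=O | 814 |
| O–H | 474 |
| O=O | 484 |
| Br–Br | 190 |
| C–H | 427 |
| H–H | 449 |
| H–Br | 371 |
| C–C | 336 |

Reaction 1:
  Bonds broken (reactants):
    Br–Br: 1 × 190 = 190
    H–H: 1 × 449 = 449
    Σ(broken) = 639 kJ
  Bonds formed (products):
    H–Br: 2 × 371 = 742
    Σ(formed) = 742 kJ
  ΔH_1 = 639 − 742 = −103 kJ
Reaction 2:
  Bonds broken (reactants):
    C–C: 2 × 336 = 672
    C–H: 8 × 427 = 3416
    C=O: 2 × 814 = 1628
    O=O: 5 × 484 = 2420
    Σ(broken) = 8136 kJ
  Bonds formed (products):
    C=O: 8 × 814 = 6512
    O–H: 8 × 474 = 3792
    Σ(formed) = 10304 kJ
  ΔH_2 = 8136 − 10304 = −2168 kJ
ΔH_1 − ΔH_2 = +2065 kJ, so reaction 2 has the more negative ΔH; |ΔH_1 − ΔH_2| = 2065 kJ.

Reaction 2, by 2065 kJ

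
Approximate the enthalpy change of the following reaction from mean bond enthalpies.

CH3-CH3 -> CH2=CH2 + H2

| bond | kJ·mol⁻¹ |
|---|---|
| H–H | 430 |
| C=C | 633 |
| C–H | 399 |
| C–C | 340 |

Bonds broken (reactants):
  C–C: 1 × 340 = 340
  C–H: 6 × 399 = 2394
  Σ(broken) = 2734 kJ
Bonds formed (products):
  C–H: 4 × 399 = 1596
  C=C: 1 × 633 = 633
  H–H: 1 × 430 = 430
  Σ(formed) = 2659 kJ
ΔH = Σ(broken) − Σ(formed) = 2734 − 2659 = +75 kJ

ΔH ≈ +75 kJ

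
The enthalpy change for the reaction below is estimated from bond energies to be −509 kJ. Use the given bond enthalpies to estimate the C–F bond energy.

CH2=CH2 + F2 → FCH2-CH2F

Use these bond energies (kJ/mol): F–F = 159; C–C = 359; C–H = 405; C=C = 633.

Let D be the C–F bond energy.
Σ(broken) = 4×405 + 1×633 + 1×159 = 2412
Σ(formed) = 1×359 + 2×D + 4×405 = 1979 + 2D
ΔH = Σ(broken) − Σ(formed) = (2412) − (1979 + 2D) = +433 − 2D
Setting this equal to −509 kJ gives 2D = 942, so D = 471 kJ/mol.

D(C–F) ≈ 471 kJ/mol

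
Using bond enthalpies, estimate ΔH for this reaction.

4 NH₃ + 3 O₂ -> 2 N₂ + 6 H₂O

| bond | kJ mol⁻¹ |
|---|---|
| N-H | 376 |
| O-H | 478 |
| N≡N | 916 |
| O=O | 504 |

ΔH ≈ −1544 kJ

Bonds broken (reactants):
  N-H: 12 × 376 = 4512
  O=O: 3 × 504 = 1512
  Σ(broken) = 6024 kJ
Bonds formed (products):
  N≡N: 2 × 916 = 1832
  O-H: 12 × 478 = 5736
  Σ(formed) = 7568 kJ
ΔH = Σ(broken) − Σ(formed) = 6024 − 7568 = −1544 kJ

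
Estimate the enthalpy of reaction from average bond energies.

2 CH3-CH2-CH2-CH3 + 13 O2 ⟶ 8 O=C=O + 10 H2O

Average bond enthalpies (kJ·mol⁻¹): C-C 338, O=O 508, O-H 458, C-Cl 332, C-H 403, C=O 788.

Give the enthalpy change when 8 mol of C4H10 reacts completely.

Bonds broken (reactants):
  C-C: 6 × 338 = 2028
  C-H: 20 × 403 = 8060
  O=O: 13 × 508 = 6604
  Σ(broken) = 16692 kJ
Bonds formed (products):
  C=O: 16 × 788 = 12608
  O-H: 20 × 458 = 9160
  Σ(formed) = 21768 kJ
ΔH = Σ(broken) − Σ(formed) = 16692 − 21768 = −5076 kJ
For 4× the reaction as written: 4 × (−5076) = −20304 kJ

ΔH = −20304 kJ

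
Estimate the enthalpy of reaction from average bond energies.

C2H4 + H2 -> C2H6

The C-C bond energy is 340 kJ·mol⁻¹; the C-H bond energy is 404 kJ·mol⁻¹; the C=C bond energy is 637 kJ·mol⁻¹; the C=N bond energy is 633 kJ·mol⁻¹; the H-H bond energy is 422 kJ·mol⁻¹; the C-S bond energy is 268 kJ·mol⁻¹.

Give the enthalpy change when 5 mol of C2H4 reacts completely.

Bonds broken (reactants):
  C-H: 4 × 404 = 1616
  C=C: 1 × 637 = 637
  H-H: 1 × 422 = 422
  Σ(broken) = 2675 kJ
Bonds formed (products):
  C-C: 1 × 340 = 340
  C-H: 6 × 404 = 2424
  Σ(formed) = 2764 kJ
ΔH = Σ(broken) − Σ(formed) = 2675 − 2764 = −89 kJ
For 5× the reaction as written: 5 × (−89) = −445 kJ

ΔH = −445 kJ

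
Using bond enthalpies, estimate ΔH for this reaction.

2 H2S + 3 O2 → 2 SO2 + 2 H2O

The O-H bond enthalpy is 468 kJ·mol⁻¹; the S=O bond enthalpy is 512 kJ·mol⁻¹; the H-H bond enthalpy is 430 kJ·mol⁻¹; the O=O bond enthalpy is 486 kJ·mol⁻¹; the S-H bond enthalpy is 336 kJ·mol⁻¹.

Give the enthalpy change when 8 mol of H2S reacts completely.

ΔH = −4472 kJ

Bonds broken (reactants):
  O=O: 3 × 486 = 1458
  S-H: 4 × 336 = 1344
  Σ(broken) = 2802 kJ
Bonds formed (products):
  O-H: 4 × 468 = 1872
  S=O: 4 × 512 = 2048
  Σ(formed) = 3920 kJ
ΔH = Σ(broken) − Σ(formed) = 2802 − 3920 = −1118 kJ
For 4× the reaction as written: 4 × (−1118) = −4472 kJ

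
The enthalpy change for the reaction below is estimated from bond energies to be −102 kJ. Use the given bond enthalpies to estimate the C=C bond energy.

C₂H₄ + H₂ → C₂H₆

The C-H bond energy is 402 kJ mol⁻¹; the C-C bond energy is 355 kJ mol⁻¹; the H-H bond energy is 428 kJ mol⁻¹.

D(C=C) ≈ 629 kJ/mol

Let D be the C=C bond energy.
Σ(broken) = 4×402 + 1×D + 1×428 = 2036 + D
Σ(formed) = 1×355 + 6×402 = 2767
ΔH = Σ(broken) − Σ(formed) = (2036 + D) − (2767) = −731 + D
Setting this equal to −102 kJ gives D = 629 kJ/mol.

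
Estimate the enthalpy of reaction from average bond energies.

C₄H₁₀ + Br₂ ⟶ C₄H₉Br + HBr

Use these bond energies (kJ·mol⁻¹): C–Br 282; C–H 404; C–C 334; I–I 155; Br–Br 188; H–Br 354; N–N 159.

ΔH ≈ −44 kJ

Bonds broken (reactants):
  Br–Br: 1 × 188 = 188
  C–C: 3 × 334 = 1002
  C–H: 10 × 404 = 4040
  Σ(broken) = 5230 kJ
Bonds formed (products):
  C–Br: 1 × 282 = 282
  C–C: 3 × 334 = 1002
  C–H: 9 × 404 = 3636
  H–Br: 1 × 354 = 354
  Σ(formed) = 5274 kJ
ΔH = Σ(broken) − Σ(formed) = 5230 − 5274 = −44 kJ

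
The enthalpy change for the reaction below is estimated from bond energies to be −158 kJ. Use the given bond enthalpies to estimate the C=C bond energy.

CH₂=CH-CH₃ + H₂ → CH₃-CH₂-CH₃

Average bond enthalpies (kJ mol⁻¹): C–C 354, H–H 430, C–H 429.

D(C=C) ≈ 624 kJ/mol

Let D be the C=C bond energy.
Σ(broken) = 1×354 + 6×429 + 1×D + 1×430 = 3358 + D
Σ(formed) = 2×354 + 8×429 = 4140
ΔH = Σ(broken) − Σ(formed) = (3358 + D) − (4140) = −782 + D
Setting this equal to −158 kJ gives D = 624 kJ/mol.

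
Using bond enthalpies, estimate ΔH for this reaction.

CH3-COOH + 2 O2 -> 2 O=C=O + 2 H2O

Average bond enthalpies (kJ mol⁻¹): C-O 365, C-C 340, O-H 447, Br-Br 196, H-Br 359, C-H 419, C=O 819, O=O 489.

Bonds broken (reactants):
  C-C: 1 × 340 = 340
  C-H: 3 × 419 = 1257
  C-O: 1 × 365 = 365
  C=O: 1 × 819 = 819
  O-H: 1 × 447 = 447
  O=O: 2 × 489 = 978
  Σ(broken) = 4206 kJ
Bonds formed (products):
  C=O: 4 × 819 = 3276
  O-H: 4 × 447 = 1788
  Σ(formed) = 5064 kJ
ΔH = Σ(broken) − Σ(formed) = 4206 − 5064 = −858 kJ

ΔH ≈ −858 kJ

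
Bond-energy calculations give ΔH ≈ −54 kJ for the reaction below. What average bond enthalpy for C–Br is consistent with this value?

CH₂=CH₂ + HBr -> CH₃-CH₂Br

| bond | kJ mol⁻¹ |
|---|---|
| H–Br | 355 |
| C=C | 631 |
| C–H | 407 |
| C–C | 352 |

D(C–Br) ≈ 281 kJ/mol

Let D be the C–Br bond energy.
Σ(broken) = 4×407 + 1×631 + 1×355 = 2614
Σ(formed) = 1×D + 1×352 + 5×407 = 2387 + D
ΔH = Σ(broken) − Σ(formed) = (2614) − (2387 + D) = +227 − D
Setting this equal to −54 kJ gives D = 281 kJ/mol.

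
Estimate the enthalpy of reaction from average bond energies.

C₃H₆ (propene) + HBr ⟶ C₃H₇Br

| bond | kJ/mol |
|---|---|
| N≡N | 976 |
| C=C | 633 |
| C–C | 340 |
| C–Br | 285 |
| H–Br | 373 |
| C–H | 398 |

ΔH ≈ −17 kJ

Bonds broken (reactants):
  C–C: 1 × 340 = 340
  C–H: 6 × 398 = 2388
  C=C: 1 × 633 = 633
  H–Br: 1 × 373 = 373
  Σ(broken) = 3734 kJ
Bonds formed (products):
  C–Br: 1 × 285 = 285
  C–C: 2 × 340 = 680
  C–H: 7 × 398 = 2786
  Σ(formed) = 3751 kJ
ΔH = Σ(broken) − Σ(formed) = 3734 − 3751 = −17 kJ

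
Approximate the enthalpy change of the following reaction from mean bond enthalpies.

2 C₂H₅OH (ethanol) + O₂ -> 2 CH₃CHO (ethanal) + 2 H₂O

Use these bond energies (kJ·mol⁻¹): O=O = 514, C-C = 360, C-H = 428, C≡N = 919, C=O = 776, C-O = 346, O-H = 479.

ΔH ≈ −448 kJ

Bonds broken (reactants):
  C-C: 2 × 360 = 720
  C-H: 10 × 428 = 4280
  C-O: 2 × 346 = 692
  O-H: 2 × 479 = 958
  O=O: 1 × 514 = 514
  Σ(broken) = 7164 kJ
Bonds formed (products):
  C-C: 2 × 360 = 720
  C-H: 8 × 428 = 3424
  C=O: 2 × 776 = 1552
  O-H: 4 × 479 = 1916
  Σ(formed) = 7612 kJ
ΔH = Σ(broken) − Σ(formed) = 7164 − 7612 = −448 kJ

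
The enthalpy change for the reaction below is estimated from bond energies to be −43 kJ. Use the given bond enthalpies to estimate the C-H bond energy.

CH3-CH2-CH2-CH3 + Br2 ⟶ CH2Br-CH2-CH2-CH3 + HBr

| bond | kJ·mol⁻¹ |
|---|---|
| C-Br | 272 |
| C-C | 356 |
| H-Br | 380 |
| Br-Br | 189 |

D(C-H) ≈ 420 kJ/mol

Let D be the C-H bond energy.
Σ(broken) = 1×189 + 3×356 + 10×D = 1257 + 10D
Σ(formed) = 1×272 + 3×356 + 9×D + 1×380 = 1720 + 9D
ΔH = Σ(broken) − Σ(formed) = (1257 + 10D) − (1720 + 9D) = −463 + D
Setting this equal to −43 kJ gives D = 420 kJ/mol.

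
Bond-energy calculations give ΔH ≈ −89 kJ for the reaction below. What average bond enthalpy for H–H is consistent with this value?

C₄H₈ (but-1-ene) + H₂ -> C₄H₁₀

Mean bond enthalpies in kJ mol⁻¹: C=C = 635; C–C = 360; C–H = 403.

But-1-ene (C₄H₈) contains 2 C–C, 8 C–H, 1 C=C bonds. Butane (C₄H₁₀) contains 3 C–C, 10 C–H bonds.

D(H–H) ≈ 442 kJ/mol

Let D be the H–H bond energy.
Σ(broken) = 2×360 + 8×403 + 1×635 + 1×D = 4579 + D
Σ(formed) = 3×360 + 10×403 = 5110
ΔH = Σ(broken) − Σ(formed) = (4579 + D) − (5110) = −531 + D
Setting this equal to −89 kJ gives D = 442 kJ/mol.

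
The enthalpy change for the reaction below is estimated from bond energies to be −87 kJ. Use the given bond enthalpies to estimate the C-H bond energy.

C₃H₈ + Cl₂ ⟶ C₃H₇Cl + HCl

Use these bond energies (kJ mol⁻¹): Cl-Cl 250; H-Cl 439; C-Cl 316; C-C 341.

D(C-H) ≈ 418 kJ/mol

Let D be the C-H bond energy.
Σ(broken) = 2×341 + 8×D + 1×250 = 932 + 8D
Σ(formed) = 2×341 + 1×316 + 7×D + 1×439 = 1437 + 7D
ΔH = Σ(broken) − Σ(formed) = (932 + 8D) − (1437 + 7D) = −505 + D
Setting this equal to −87 kJ gives D = 418 kJ/mol.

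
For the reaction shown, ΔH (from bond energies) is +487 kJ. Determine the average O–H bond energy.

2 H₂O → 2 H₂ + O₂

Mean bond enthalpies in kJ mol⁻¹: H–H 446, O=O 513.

Let D be the O–H bond energy.
Σ(broken) = 4×D = 4D
Σ(formed) = 2×446 + 1×513 = 1405
ΔH = Σ(broken) − Σ(formed) = (4D) − (1405) = −1405 + 4D
Setting this equal to +487 kJ gives 4D = 1892, so D = 473 kJ/mol.

D(O–H) ≈ 473 kJ/mol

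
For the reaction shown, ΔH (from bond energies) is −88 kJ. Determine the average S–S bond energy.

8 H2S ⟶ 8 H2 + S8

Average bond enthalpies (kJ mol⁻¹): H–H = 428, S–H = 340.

D(S–S) ≈ 263 kJ/mol

Let D be the S–S bond energy.
Σ(broken) = 16×340 = 5440
Σ(formed) = 8×428 + 8×D = 3424 + 8D
ΔH = Σ(broken) − Σ(formed) = (5440) − (3424 + 8D) = +2016 − 8D
Setting this equal to −88 kJ gives 8D = 2104, so D = 263 kJ/mol.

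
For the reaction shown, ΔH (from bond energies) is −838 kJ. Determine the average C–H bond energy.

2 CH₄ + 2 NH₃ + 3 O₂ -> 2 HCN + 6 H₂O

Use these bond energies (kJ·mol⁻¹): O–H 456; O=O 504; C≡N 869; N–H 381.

Let D be the C–H bond energy.
Σ(broken) = 8×D + 6×381 + 3×504 = 3798 + 8D
Σ(formed) = 2×869 + 2×D + 12×456 = 7210 + 2D
ΔH = Σ(broken) − Σ(formed) = (3798 + 8D) − (7210 + 2D) = −3412 + 6D
Setting this equal to −838 kJ gives 6D = 2574, so D = 429 kJ/mol.

D(C–H) ≈ 429 kJ/mol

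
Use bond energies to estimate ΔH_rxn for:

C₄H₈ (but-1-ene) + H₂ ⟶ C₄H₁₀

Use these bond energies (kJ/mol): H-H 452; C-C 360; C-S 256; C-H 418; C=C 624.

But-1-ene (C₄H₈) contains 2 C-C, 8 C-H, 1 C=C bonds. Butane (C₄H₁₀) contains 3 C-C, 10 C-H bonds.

Bonds broken (reactants):
  C-C: 2 × 360 = 720
  C-H: 8 × 418 = 3344
  C=C: 1 × 624 = 624
  H-H: 1 × 452 = 452
  Σ(broken) = 5140 kJ
Bonds formed (products):
  C-C: 3 × 360 = 1080
  C-H: 10 × 418 = 4180
  Σ(formed) = 5260 kJ
ΔH = Σ(broken) − Σ(formed) = 5140 − 5260 = −120 kJ

ΔH ≈ −120 kJ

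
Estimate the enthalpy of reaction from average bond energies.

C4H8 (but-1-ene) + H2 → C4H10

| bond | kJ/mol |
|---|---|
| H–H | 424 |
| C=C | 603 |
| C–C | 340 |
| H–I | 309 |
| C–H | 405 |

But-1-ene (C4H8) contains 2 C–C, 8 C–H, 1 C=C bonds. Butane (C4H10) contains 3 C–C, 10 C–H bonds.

ΔH ≈ −123 kJ

Bonds broken (reactants):
  C–C: 2 × 340 = 680
  C–H: 8 × 405 = 3240
  C=C: 1 × 603 = 603
  H–H: 1 × 424 = 424
  Σ(broken) = 4947 kJ
Bonds formed (products):
  C–C: 3 × 340 = 1020
  C–H: 10 × 405 = 4050
  Σ(formed) = 5070 kJ
ΔH = Σ(broken) − Σ(formed) = 4947 − 5070 = −123 kJ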